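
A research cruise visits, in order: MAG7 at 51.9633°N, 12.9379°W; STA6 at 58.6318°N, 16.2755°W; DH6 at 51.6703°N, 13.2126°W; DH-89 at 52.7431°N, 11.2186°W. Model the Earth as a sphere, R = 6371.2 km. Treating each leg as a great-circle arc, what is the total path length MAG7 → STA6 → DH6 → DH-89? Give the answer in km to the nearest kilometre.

MAG7→STA6: c = 0.120982 rad, d = 770.80 km
STA6→DH6: c = 0.125249 rad, d = 797.98 km
DH6→DH-89: c = 0.028378 rad, d = 180.80 km
Total = 770.80 + 797.98 + 180.80 = 1749.59 km

1750 km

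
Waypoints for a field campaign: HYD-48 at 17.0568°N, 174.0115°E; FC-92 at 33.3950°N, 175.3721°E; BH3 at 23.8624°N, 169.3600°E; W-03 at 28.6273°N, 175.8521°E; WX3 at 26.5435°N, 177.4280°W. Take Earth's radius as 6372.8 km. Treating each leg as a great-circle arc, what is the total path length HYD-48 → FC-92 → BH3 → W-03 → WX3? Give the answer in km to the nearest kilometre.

4572 km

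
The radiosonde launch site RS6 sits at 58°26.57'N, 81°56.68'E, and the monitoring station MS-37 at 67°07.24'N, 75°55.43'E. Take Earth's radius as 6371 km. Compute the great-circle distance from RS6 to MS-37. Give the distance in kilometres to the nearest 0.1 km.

1011.2 km

RS6: φ = +58.44283°, λ = +81.94467°
MS-37: φ = +67.12067°, λ = +75.92383°
Δφ = 8.6778°,  Δλ = -6.0208°
a = sin²(Δφ/2) + cos φ₁ cos φ₂ sin²(Δλ/2) = 0.006285
c = 2·arcsin(√a) = 0.158723 rad = 9.0942°
d = R·c = 6371 × 0.158723 = 1011.2 km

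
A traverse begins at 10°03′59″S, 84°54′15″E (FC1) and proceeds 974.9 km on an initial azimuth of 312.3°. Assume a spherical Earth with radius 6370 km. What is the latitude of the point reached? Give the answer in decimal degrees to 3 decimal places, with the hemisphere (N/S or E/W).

4.113°S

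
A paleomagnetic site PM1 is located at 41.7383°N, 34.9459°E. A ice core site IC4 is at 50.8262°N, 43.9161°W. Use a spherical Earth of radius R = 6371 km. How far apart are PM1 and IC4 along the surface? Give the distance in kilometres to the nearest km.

Δφ = 9.0879°,  Δλ = -78.8620°
a = sin²(Δφ/2) + cos φ₁ cos φ₂ sin²(Δλ/2) = 0.196426
c = 2·arcsin(√a) = 0.918330 rad = 52.6164°
d = R·c = 6371 × 0.918330 = 5850.7 km

5851 km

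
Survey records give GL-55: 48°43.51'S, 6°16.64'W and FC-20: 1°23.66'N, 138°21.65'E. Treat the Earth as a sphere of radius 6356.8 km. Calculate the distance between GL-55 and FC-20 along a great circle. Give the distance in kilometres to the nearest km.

13734 km

GL-55: φ = -48.72517°, λ = -6.27733°
FC-20: φ = +1.39433°, λ = +138.36083°
Δφ = 50.1195°,  Δλ = 144.6382°
a = sin²(Δφ/2) + cos φ₁ cos φ₂ sin²(Δλ/2) = 0.778050
c = 2·arcsin(√a) = 2.160482 rad = 123.7865°
d = R·c = 6356.8 × 2.160482 = 13733.8 km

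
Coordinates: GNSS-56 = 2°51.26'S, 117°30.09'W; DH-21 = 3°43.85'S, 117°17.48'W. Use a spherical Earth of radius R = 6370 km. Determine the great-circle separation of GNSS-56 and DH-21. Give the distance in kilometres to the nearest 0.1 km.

GNSS-56: φ = -2.85433°, λ = -117.50150°
DH-21: φ = -3.73083°, λ = -117.29133°
Δφ = -0.8765°,  Δλ = 0.2102°
a = sin²(Δφ/2) + cos φ₁ cos φ₂ sin²(Δλ/2) = 0.000062
c = 2·arcsin(√a) = 0.015730 rad = 0.9013°
d = R·c = 6370 × 0.015730 = 100.2 km

100.2 km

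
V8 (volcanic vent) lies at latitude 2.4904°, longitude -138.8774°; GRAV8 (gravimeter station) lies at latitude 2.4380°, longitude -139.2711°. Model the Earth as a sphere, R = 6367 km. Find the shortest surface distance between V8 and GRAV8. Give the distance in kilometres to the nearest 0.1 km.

44.1 km

Δφ = -0.0524°,  Δλ = -0.3937°
a = sin²(Δφ/2) + cos φ₁ cos φ₂ sin²(Δλ/2) = 0.000012
c = 2·arcsin(√a) = 0.006926 rad = 0.3968°
d = R·c = 6367 × 0.006926 = 44.1 km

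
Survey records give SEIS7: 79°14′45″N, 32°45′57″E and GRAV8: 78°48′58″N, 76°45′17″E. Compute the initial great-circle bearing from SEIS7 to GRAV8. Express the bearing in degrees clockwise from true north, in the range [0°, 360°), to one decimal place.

SEIS7: φ = +79.24583°, λ = +32.76583°
GRAV8: φ = +78.81611°, λ = +76.75472°
Δλ = 43.9889°
y = sin Δλ · cos φ₂ = 0.134708
x = cos φ₁ sin φ₂ − sin φ₁ cos φ₂ cos Δλ = 0.045955
θ = atan2(y, x) = 71.1633° → 71.1633° (mod 360°)

71.2°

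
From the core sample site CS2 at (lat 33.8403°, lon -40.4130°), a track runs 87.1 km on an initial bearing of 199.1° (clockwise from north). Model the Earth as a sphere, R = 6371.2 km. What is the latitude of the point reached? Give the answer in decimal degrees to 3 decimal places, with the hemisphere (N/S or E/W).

33.100°N

δ = d/R = 87.1/6371.2 = 0.013671 rad
φ₂ = arcsin(sin φ₁ cos δ + cos φ₁ sin δ cos θ)
   = arcsin(0.55688·0.99991 + 0.83059·0.01367·-0.94495) = 33.09976°
λ₂ = λ₁ + atan2(sin θ sin δ cos φ₁, cos δ − sin φ₁ sin φ₂) = -40.71895°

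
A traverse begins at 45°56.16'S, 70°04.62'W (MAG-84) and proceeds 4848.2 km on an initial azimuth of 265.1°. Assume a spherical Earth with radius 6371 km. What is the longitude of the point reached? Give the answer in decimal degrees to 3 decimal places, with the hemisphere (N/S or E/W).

126.201°W

MAG-84: φ = -45.93600°, λ = -70.07700°
δ = d/R = 4848.2/6371 = 0.760979 rad
φ₂ = arcsin(sin φ₁ cos δ + cos φ₁ sin δ cos θ)
   = arcsin(-0.71856·0.72416 + 0.69546·0.68963·-0.08542) = -34.14731°
λ₂ = λ₁ + atan2(sin θ sin δ cos φ₁, cos δ − sin φ₁ sin φ₂) = -126.20119°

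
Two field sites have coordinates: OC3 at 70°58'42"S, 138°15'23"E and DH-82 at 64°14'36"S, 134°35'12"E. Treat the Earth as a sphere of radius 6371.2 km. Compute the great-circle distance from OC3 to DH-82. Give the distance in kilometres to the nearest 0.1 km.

OC3: φ = -70.97833°, λ = +138.25639°
DH-82: φ = -64.24333°, λ = +134.58667°
Δφ = 6.7350°,  Δλ = -3.6697°
a = sin²(Δφ/2) + cos φ₁ cos φ₂ sin²(Δλ/2) = 0.003596
c = 2·arcsin(√a) = 0.119999 rad = 6.8754°
d = R·c = 6371.2 × 0.119999 = 764.5 km

764.5 km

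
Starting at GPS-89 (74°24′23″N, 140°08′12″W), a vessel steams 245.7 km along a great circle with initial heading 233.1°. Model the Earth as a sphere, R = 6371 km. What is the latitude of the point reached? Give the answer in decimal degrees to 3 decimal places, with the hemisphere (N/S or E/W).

GPS-89: φ = +74.40639°, λ = -140.13667°
δ = d/R = 245.7/6371 = 0.038565 rad
φ₂ = arcsin(sin φ₁ cos δ + cos φ₁ sin δ cos θ)
   = arcsin(0.96319·0.99926 + 0.26881·0.03856·-0.60042) = 72.98995°
λ₂ = λ₁ + atan2(sin θ sin δ cos φ₁, cos δ − sin φ₁ sin φ₂) = -146.18665°

72.990°N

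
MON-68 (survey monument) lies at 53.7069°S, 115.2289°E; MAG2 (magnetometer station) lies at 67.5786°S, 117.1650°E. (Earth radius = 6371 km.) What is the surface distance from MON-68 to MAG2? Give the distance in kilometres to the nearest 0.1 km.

1545.9 km

Δφ = -13.8717°,  Δλ = 1.9361°
a = sin²(Δφ/2) + cos φ₁ cos φ₂ sin²(Δλ/2) = 0.014647
c = 2·arcsin(√a) = 0.242644 rad = 13.9025°
d = R·c = 6371 × 0.242644 = 1545.9 km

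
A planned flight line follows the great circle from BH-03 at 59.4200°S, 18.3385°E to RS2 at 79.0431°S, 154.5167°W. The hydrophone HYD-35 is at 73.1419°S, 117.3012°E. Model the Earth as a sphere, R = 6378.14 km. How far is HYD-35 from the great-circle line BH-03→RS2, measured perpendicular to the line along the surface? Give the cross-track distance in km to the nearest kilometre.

1977 km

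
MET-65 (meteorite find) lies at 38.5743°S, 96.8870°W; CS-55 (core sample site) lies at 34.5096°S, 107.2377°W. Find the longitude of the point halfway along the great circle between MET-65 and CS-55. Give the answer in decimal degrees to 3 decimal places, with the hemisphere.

102.199°W

Bx = cos φ₂ cos Δλ = 0.810621,  By = cos φ₂ sin Δλ = -0.148056
φₘ = atan2(sin φ₁ + sin φ₂, √((cos φ₁ + Bx)² + By²)) = -36.65390°
λₘ = λ₁ + atan2(By, cos φ₁ + Bx) = -102.19883°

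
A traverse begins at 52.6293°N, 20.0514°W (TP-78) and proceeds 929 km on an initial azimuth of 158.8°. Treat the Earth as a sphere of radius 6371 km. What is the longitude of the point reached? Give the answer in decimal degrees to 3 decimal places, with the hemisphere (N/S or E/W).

15.808°W

δ = d/R = 929/6371 = 0.145817 rad
φ₂ = arcsin(sin φ₁ cos δ + cos φ₁ sin δ cos θ)
   = arcsin(0.79473·0.98939 + 0.60697·0.14530·-0.93232) = 44.75418°
λ₂ = λ₁ + atan2(sin θ sin δ cos φ₁, cos δ − sin φ₁ sin φ₂) = -15.80808°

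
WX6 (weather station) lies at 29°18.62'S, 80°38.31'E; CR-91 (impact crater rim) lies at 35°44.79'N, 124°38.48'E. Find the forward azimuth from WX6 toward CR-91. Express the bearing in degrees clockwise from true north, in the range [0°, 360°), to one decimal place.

35.3°

WX6: φ = -29.31033°, λ = +80.63850°
CR-91: φ = +35.74650°, λ = +124.64133°
Δλ = 44.0028°
y = sin Δλ · cos φ₂ = 0.563820
x = cos φ₁ sin φ₂ − sin φ₁ cos φ₂ cos Δλ = 0.795202
θ = atan2(y, x) = 35.3377° → 35.3377° (mod 360°)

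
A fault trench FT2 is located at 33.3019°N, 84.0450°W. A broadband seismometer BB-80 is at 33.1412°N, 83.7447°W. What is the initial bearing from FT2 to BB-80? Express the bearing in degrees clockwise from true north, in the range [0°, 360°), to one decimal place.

122.5°

Δλ = 0.3003°
y = sin Δλ · cos φ₂ = 0.004389
x = cos φ₁ sin φ₂ − sin φ₁ cos φ₂ cos Δλ = -0.002798
θ = atan2(y, x) = 122.5240° → 122.5240° (mod 360°)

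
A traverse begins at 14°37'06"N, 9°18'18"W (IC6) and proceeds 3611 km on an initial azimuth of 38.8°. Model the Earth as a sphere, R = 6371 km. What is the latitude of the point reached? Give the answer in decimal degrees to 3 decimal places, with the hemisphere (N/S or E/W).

38.157°N

IC6: φ = +14.61833°, λ = -9.30500°
δ = d/R = 3611/6371 = 0.566787 rad
φ₂ = arcsin(sin φ₁ cos δ + cos φ₁ sin δ cos θ)
   = arcsin(0.25238·0.84363 + 0.96763·0.53692·0.77934) = 38.15670°
λ₂ = λ₁ + atan2(sin θ sin δ cos φ₁, cos δ − sin φ₁ sin φ₂) = 16.02700°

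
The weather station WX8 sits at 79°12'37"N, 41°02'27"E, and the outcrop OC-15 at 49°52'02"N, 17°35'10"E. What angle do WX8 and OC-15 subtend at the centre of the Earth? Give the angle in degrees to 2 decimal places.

30.49°

WX8: φ = +79.21028°, λ = +41.04083°
OC-15: φ = +49.86722°, λ = +17.58611°
Δφ = -29.3431°,  Δλ = -23.4547°
a = sin²(Δφ/2) + cos φ₁ cos φ₂ sin²(Δλ/2) = 0.069134
c = 2·arcsin(√a) = 0.532124 rad = 30.4885°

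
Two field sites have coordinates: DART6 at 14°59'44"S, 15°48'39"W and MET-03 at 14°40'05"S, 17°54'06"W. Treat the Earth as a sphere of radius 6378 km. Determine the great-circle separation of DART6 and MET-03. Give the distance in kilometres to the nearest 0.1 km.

DART6: φ = -14.99556°, λ = -15.81083°
MET-03: φ = -14.66806°, λ = -17.90167°
Δφ = 0.3275°,  Δλ = -2.0908°
a = sin²(Δφ/2) + cos φ₁ cos φ₂ sin²(Δλ/2) = 0.000319
c = 2·arcsin(√a) = 0.035736 rad = 2.0475°
d = R·c = 6378 × 0.035736 = 227.9 km

227.9 km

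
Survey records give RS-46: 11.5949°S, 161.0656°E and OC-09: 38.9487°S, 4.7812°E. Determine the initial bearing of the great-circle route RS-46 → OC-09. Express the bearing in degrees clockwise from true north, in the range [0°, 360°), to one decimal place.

202.4°

Δλ = -156.2844°
y = sin Δλ · cos φ₂ = -0.312792
x = cos φ₁ sin φ₂ − sin φ₁ cos φ₂ cos Δλ = -0.758908
θ = atan2(y, x) = -157.6005° → 202.3995° (mod 360°)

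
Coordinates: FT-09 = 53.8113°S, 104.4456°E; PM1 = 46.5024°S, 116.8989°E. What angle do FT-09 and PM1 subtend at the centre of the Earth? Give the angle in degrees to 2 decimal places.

10.79°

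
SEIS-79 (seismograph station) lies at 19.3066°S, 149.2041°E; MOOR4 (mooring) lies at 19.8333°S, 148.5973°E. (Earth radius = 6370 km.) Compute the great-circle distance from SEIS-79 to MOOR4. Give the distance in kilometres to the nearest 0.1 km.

Δφ = -0.5267°,  Δλ = -0.6068°
a = sin²(Δφ/2) + cos φ₁ cos φ₂ sin²(Δλ/2) = 0.000046
c = 2·arcsin(√a) = 0.013568 rad = 0.7774°
d = R·c = 6370 × 0.013568 = 86.4 km

86.4 km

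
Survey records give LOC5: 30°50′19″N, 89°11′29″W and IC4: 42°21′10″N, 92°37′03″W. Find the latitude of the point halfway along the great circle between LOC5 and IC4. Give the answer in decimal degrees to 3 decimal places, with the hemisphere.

36.608°N

LOC5: φ = +30.83861°, λ = -89.19139°
IC4: φ = +42.35278°, λ = -92.61750°
Bx = cos φ₂ cos Δλ = 0.737690,  By = cos φ₂ sin Δλ = -0.044164
φₘ = atan2(sin φ₁ + sin φ₂, √((cos φ₁ + Bx)² + By²)) = 36.60789°
λₘ = λ₁ + atan2(By, cos φ₁ + Bx) = -90.77616°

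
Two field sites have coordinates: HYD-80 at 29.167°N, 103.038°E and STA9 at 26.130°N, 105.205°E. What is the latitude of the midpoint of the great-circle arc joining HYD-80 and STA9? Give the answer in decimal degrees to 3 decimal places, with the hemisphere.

Bx = cos φ₂ cos Δλ = 0.897155,  By = cos φ₂ sin Δλ = 0.033948
φₘ = atan2(sin φ₁ + sin φ₂, √((cos φ₁ + Bx)² + By²)) = 27.65271°
λₘ = λ₁ + atan2(By, cos φ₁ + Bx) = 104.13655°

27.653°N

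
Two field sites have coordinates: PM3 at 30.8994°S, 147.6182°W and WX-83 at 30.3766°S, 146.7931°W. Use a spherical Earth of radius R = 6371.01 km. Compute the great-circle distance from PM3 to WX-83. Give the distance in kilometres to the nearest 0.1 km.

98.0 km

Δφ = 0.5228°,  Δλ = 0.8251°
a = sin²(Δφ/2) + cos φ₁ cos φ₂ sin²(Δλ/2) = 0.000059
c = 2·arcsin(√a) = 0.015388 rad = 0.8816°
d = R·c = 6371.01 × 0.015388 = 98.0 km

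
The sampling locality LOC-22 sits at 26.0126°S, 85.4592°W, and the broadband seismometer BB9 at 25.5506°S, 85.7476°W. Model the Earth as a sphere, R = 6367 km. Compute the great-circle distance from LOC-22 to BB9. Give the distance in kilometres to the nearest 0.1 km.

Δφ = 0.4620°,  Δλ = -0.2884°
a = sin²(Δφ/2) + cos φ₁ cos φ₂ sin²(Δλ/2) = 0.000021
c = 2·arcsin(√a) = 0.009250 rad = 0.5300°
d = R·c = 6367 × 0.009250 = 58.9 km

58.9 km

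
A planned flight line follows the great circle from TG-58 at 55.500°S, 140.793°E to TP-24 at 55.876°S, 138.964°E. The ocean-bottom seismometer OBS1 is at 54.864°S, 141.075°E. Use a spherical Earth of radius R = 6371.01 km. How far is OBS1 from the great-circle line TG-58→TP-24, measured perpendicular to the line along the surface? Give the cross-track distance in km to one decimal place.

59.7 km

δ₁₃ = central angle TG-58→OBS1 = 0.011450 rad  (haversine)
θ₁₃ = bearing TG-58→OBS1 = 14.323°,  θ₁₂ = bearing TG-58→TP-24 = 249.210°
dₓₜ = R·arcsin(sin δ₁₃ · sin(θ₁₃ − θ₁₂)) = 6371.01·arcsin(0.01145·sin(-234.887°)) = 59.675 km
|dₓₜ| = 59.675 km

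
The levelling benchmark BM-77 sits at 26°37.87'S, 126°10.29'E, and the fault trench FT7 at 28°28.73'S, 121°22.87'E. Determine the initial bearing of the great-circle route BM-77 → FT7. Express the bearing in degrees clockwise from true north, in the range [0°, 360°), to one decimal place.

BM-77: φ = -26.63117°, λ = +126.17150°
FT7: φ = -28.47883°, λ = +121.38117°
Δλ = -4.7903°
y = sin Δλ · cos φ₂ = -0.073404
x = cos φ₁ sin φ₂ − sin φ₁ cos φ₂ cos Δλ = -0.033619
θ = atan2(y, x) = -114.6073° → 245.3927° (mod 360°)

245.4°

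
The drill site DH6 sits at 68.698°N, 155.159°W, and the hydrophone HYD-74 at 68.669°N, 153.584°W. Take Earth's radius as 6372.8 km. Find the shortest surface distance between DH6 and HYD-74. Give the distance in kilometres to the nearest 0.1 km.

63.8 km

Δφ = -0.0290°,  Δλ = 1.5750°
a = sin²(Δφ/2) + cos φ₁ cos φ₂ sin²(Δλ/2) = 0.000025
c = 2·arcsin(√a) = 0.010005 rad = 0.5733°
d = R·c = 6372.8 × 0.010005 = 63.8 km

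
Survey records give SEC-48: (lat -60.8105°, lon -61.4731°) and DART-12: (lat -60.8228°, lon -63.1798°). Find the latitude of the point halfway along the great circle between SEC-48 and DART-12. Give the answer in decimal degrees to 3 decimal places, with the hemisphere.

Bx = cos φ₂ cos Δλ = 0.487296,  By = cos φ₂ sin Δλ = -0.014520
φₘ = atan2(sin φ₁ + sin φ₂, √((cos φ₁ + Bx)² + By²)) = -60.81936°
λₘ = λ₁ + atan2(By, cos φ₁ + Bx) = -62.32629°

60.819°S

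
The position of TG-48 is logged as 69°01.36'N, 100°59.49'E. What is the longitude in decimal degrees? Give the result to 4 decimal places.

100.9915°E

100° + 59.49′/60 = 100 + 0.99150 = 100.9915°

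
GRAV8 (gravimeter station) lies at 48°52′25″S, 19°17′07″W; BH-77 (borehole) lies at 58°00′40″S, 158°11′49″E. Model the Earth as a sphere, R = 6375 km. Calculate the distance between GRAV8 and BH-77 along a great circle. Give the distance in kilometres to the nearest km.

8133 km

GRAV8: φ = -48.87361°, λ = -19.28528°
BH-77: φ = -58.01111°, λ = +158.19694°
Δφ = -9.1375°,  Δλ = 177.4822°
a = sin²(Δφ/2) + cos φ₁ cos φ₂ sin²(Δλ/2) = 0.354608
c = 2·arcsin(√a) = 1.275751 rad = 73.0951°
d = R·c = 6375 × 1.275751 = 8132.9 km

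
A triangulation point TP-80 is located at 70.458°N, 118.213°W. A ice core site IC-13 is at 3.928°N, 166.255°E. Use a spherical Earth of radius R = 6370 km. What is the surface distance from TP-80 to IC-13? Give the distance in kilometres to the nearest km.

9060 km

Δφ = -66.5300°,  Δλ = -75.5320°
a = sin²(Δφ/2) + cos φ₁ cos φ₂ sin²(Δλ/2) = 0.426034
c = 2·arcsin(√a) = 1.422320 rad = 81.4929°
d = R·c = 6370 × 1.422320 = 9060.2 km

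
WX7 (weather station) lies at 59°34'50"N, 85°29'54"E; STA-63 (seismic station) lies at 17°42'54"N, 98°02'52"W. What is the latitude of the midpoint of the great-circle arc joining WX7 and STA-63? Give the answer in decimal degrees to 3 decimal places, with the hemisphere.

WX7: φ = +59.58056°, λ = +85.49833°
STA-63: φ = +17.71500°, λ = -98.04778°
Bx = cos φ₂ cos Δλ = -0.950758,  By = cos φ₂ sin Δλ = 0.058919
φₘ = atan2(sin φ₁ + sin φ₂, √((cos φ₁ + Bx)² + By²)) = 68.97882°
λₘ = λ₁ + atan2(By, cos φ₁ + Bx) = -102.05341°

68.979°N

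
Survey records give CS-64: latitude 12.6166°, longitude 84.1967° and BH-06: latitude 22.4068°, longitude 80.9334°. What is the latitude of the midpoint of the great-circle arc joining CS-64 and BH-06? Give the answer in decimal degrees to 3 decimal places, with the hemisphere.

17.518°N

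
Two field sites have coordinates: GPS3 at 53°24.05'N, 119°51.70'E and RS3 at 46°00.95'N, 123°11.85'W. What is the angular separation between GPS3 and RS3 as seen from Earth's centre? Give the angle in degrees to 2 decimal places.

67.04°

GPS3: φ = +53.40083°, λ = +119.86167°
RS3: φ = +46.01583°, λ = -123.19750°
Δφ = -7.3850°,  Δλ = 116.9408°
a = sin²(Δφ/2) + cos φ₁ cos φ₂ sin²(Δλ/2) = 0.304966
c = 2·arcsin(√a) = 1.170092 rad = 67.0413°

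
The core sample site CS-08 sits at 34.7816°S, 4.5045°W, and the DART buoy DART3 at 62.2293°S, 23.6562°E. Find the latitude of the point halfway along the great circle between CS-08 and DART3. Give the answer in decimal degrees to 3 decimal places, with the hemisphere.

49.303°S

Bx = cos φ₂ cos Δλ = 0.410780,  By = cos φ₂ sin Δλ = 0.219896
φₘ = atan2(sin φ₁ + sin φ₂, √((cos φ₁ + Bx)² + By²)) = -49.30334°
λₘ = λ₁ + atan2(By, cos φ₁ + Bx) = 5.61457°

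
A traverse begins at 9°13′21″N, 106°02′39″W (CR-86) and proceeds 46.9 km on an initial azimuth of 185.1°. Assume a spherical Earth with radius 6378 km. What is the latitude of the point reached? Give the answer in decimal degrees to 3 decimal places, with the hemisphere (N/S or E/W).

8.803°N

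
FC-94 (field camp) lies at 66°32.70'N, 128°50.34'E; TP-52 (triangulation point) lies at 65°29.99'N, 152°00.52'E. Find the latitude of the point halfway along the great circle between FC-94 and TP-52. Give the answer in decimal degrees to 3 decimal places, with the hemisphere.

66.457°N

FC-94: φ = +66.54500°, λ = +128.83900°
TP-52: φ = +65.49983°, λ = +152.00867°
Bx = cos φ₂ cos Δλ = 0.381248,  By = cos φ₂ sin Δλ = 0.163164
φₘ = atan2(sin φ₁ + sin φ₂, √((cos φ₁ + Bx)² + By²)) = 66.45708°
λₘ = λ₁ + atan2(By, cos φ₁ + Bx) = 140.66470°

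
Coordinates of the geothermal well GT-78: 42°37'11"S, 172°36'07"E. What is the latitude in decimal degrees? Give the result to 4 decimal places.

42° + 37′/60 + 11″/3600 = 42 + 0.61667 + 0.00306 = 42.6197°

42.6197°S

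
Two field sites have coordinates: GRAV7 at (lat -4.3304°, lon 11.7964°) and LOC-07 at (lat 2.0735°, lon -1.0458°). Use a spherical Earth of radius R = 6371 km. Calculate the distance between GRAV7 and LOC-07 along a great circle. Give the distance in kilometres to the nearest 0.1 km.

Δφ = 6.4039°,  Δλ = -12.8422°
a = sin²(Δφ/2) + cos φ₁ cos φ₂ sin²(Δλ/2) = 0.015583
c = 2·arcsin(√a) = 0.250317 rad = 14.3421°
d = R·c = 6371 × 0.250317 = 1594.8 km

1594.8 km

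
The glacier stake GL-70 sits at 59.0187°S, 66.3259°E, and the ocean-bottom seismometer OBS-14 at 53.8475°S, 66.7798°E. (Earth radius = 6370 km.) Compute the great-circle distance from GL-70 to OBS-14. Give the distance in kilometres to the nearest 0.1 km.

Δφ = 5.1712°,  Δλ = 0.4539°
a = sin²(Δφ/2) + cos φ₁ cos φ₂ sin²(Δλ/2) = 0.002040
c = 2·arcsin(√a) = 0.090360 rad = 5.1773°
d = R·c = 6370 × 0.090360 = 575.6 km

575.6 km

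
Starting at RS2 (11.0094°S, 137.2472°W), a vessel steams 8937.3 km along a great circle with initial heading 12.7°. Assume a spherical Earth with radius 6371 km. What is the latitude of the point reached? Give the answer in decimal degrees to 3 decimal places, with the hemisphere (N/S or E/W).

δ = d/R = 8937.3/6371 = 1.402810 rad
φ₂ = arcsin(sin φ₁ cos δ + cos φ₁ sin δ cos θ)
   = arcsin(-0.19097·0.16720 + 0.98160·0.98592·0.97553) = 65.80717°
λ₂ = λ₁ + atan2(sin θ sin δ cos φ₁, cos δ − sin φ₁ sin φ₂) = -105.31544°

65.807°N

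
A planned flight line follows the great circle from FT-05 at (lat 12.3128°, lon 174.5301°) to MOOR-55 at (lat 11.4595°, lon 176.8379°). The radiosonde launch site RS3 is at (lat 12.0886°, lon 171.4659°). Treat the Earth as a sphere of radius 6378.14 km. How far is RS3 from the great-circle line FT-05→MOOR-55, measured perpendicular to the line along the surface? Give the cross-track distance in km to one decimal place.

138.1 km

δ₁₃ = central angle FT-05→RS3 = 0.052418 rad  (haversine)
θ₁₃ = bearing FT-05→RS3 = 266.044°,  θ₁₂ = bearing FT-05→MOOR-55 = 110.459°
dₓₜ = R·arcsin(sin δ₁₃ · sin(θ₁₃ − θ₁₂)) = 6378.14·arcsin(0.05239·sin(155.585°)) = 138.140 km
|dₓₜ| = 138.140 km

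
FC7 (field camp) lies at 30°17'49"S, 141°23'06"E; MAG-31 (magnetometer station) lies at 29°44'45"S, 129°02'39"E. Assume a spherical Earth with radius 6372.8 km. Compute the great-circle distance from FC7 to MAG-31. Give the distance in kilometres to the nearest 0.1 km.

1189.5 km

FC7: φ = -30.29694°, λ = +141.38500°
MAG-31: φ = -29.74583°, λ = +129.04417°
Δφ = 0.5511°,  Δλ = -12.3408°
a = sin²(Δφ/2) + cos φ₁ cos φ₂ sin²(Δλ/2) = 0.008684
c = 2·arcsin(√a) = 0.186647 rad = 10.6941°
d = R·c = 6372.8 × 0.186647 = 1189.5 km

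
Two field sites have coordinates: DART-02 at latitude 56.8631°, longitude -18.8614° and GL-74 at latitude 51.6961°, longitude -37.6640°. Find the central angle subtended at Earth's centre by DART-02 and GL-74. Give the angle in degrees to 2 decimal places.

12.08°

Δφ = -5.1670°,  Δλ = -18.8026°
a = sin²(Δφ/2) + cos φ₁ cos φ₂ sin²(Δλ/2) = 0.011073
c = 2·arcsin(√a) = 0.210843 rad = 12.0804°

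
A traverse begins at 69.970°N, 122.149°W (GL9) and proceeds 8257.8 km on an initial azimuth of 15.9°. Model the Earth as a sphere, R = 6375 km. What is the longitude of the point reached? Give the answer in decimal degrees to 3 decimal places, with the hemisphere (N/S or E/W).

δ = d/R = 8257.8/6375 = 1.295341 rad
φ₂ = arcsin(sin φ₁ cos δ + cos φ₁ sin δ cos θ)
   = arcsin(0.93951·0.27198 + 0.34251·0.96230·0.96174) = 34.92638°
λ₂ = λ₁ + atan2(sin θ sin δ cos φ₁, cos δ − sin φ₁ sin φ₂) = 39.09459°

39.095°E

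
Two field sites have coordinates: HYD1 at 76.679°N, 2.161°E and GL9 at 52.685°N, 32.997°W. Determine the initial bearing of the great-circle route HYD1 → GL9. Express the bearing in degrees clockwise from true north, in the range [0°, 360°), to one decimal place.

Δλ = -35.1580°
y = sin Δλ · cos φ₂ = -0.349068
x = cos φ₁ sin φ₂ − sin φ₁ cos φ₂ cos Δλ = -0.299026
θ = atan2(y, x) = -130.5847° → 229.4153° (mod 360°)

229.4°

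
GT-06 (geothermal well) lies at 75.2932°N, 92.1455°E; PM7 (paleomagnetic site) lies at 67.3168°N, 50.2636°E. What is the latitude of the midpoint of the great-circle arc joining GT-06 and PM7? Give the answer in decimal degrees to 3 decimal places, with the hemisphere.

72.411°N

Bx = cos φ₂ cos Δλ = 0.287114,  By = cos φ₂ sin Δλ = -0.257449
φₘ = atan2(sin φ₁ + sin φ₂, √((cos φ₁ + Bx)² + By²)) = 72.41064°
λₘ = λ₁ + atan2(By, cos φ₁ + Bx) = 66.69628°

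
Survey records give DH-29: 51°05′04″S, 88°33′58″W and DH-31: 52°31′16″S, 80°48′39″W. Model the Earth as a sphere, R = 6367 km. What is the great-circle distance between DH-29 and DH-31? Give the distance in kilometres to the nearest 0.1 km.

DH-29: φ = -51.08444°, λ = -88.56611°
DH-31: φ = -52.52111°, λ = -80.81083°
Δφ = -1.4367°,  Δλ = 7.7553°
a = sin²(Δφ/2) + cos φ₁ cos φ₂ sin²(Δλ/2) = 0.001905
c = 2·arcsin(√a) = 0.087325 rad = 5.0033°
d = R·c = 6367 × 0.087325 = 556.0 km

556.0 km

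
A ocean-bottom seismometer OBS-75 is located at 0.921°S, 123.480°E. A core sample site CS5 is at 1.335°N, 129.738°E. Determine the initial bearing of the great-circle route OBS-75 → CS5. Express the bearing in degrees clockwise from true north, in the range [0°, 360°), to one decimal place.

70.2°

Δλ = 6.2580°
y = sin Δλ · cos φ₂ = 0.108976
x = cos φ₁ sin φ₂ − sin φ₁ cos φ₂ cos Δλ = 0.039269
θ = atan2(y, x) = 70.1838° → 70.1838° (mod 360°)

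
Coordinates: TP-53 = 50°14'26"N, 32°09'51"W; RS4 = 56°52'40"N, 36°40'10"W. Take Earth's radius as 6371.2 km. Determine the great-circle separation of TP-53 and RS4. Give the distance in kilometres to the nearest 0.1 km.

TP-53: φ = +50.24056°, λ = -32.16417°
RS4: φ = +56.87778°, λ = -36.66944°
Δφ = 6.6372°,  Δλ = -4.5053°
a = sin²(Δφ/2) + cos φ₁ cos φ₂ sin²(Δλ/2) = 0.003891
c = 2·arcsin(√a) = 0.124836 rad = 7.1526°
d = R·c = 6371.2 × 0.124836 = 795.4 km

795.4 km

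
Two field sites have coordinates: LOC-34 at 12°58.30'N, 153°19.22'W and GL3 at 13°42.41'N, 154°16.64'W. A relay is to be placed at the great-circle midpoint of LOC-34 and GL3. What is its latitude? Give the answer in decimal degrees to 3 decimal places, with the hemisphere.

LOC-34: φ = +12.97167°, λ = -153.32033°
GL3: φ = +13.70683°, λ = -154.27733°
Bx = cos φ₂ cos Δλ = 0.971385,  By = cos φ₂ sin Δλ = -0.016226
φₘ = atan2(sin φ₁ + sin φ₂, √((cos φ₁ + Bx)² + By²)) = 13.33970°
λₘ = λ₁ + atan2(By, cos φ₁ + Bx) = -153.79811°

13.340°N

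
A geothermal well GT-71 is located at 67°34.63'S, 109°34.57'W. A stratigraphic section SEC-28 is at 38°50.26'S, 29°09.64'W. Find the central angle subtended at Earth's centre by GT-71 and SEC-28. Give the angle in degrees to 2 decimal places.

GT-71: φ = -67.57717°, λ = -109.57617°
SEC-28: φ = -38.83767°, λ = -29.16067°
Δφ = 28.7395°,  Δλ = 80.4155°
a = sin²(Δφ/2) + cos φ₁ cos φ₂ sin²(Δλ/2) = 0.185414
c = 2·arcsin(√a) = 0.890309 rad = 51.0109°

51.01°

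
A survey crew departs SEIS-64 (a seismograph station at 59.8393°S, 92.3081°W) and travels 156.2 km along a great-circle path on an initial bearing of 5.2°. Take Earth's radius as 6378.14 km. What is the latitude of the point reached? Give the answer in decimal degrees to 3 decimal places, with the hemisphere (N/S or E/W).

58.442°S

δ = d/R = 156.2/6378.14 = 0.024490 rad
φ₂ = arcsin(sin φ₁ cos δ + cos φ₁ sin δ cos θ)
   = arcsin(-0.86462·0.99970 + 0.50243·0.02449·0.99588) = -58.44168°
λ₂ = λ₁ + atan2(sin θ sin δ cos φ₁, cos δ − sin φ₁ sin φ₂) = -92.06513°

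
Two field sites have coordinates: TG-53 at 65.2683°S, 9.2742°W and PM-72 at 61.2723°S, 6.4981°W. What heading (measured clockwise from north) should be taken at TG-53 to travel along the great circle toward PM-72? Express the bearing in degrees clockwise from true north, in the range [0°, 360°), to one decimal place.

Δλ = 2.7761°
y = sin Δλ · cos φ₂ = 0.023279
x = cos φ₁ sin φ₂ − sin φ₁ cos φ₂ cos Δλ = 0.069174
θ = atan2(y, x) = 18.5996° → 18.5996° (mod 360°)

18.6°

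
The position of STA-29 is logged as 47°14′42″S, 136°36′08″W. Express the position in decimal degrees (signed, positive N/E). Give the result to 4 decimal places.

-47.2450°, -136.6022°

lat: 47.2450° S → -47.2450°
lon: 136.6022° W → -136.6022°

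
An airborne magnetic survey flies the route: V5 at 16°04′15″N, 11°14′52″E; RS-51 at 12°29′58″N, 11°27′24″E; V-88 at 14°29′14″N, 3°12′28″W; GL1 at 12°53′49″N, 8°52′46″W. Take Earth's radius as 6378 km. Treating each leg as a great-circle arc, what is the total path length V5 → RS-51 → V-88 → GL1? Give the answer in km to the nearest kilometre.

V5: φ = +16.07083°, λ = +11.24778°
RS-51: φ = +12.49944°, λ = +11.45667°
V-88: φ = +14.48722°, λ = -3.20778°
GL1: φ = +12.89694°, λ = -8.87944°
V5→RS-51: c = 0.062433 rad, d = 398.19 km
RS-51→V-88: c = 0.251233 rad, d = 1602.37 km
V-88→GL1: c = 0.100095 rad, d = 638.41 km
Total = 398.19 + 1602.37 + 638.41 = 2638.97 km

2639 km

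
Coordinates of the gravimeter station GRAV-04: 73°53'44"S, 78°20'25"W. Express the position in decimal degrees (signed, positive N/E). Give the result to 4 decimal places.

-73.8956°, -78.3403°

lat: 73.8956° S → -73.8956°
lon: 78.3403° W → -78.3403°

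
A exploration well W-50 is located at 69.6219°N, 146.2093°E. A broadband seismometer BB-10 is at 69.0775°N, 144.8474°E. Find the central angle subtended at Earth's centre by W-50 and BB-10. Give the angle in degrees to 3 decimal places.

0.726°

Δφ = -0.5444°,  Δλ = -1.3619°
a = sin²(Δφ/2) + cos φ₁ cos φ₂ sin²(Δλ/2) = 0.000040
c = 2·arcsin(√a) = 0.012670 rad = 0.7260°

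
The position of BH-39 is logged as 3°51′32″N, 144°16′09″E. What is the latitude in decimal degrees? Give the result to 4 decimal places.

3.8589°N

3° + 51′/60 + 32″/3600 = 3 + 0.85000 + 0.00889 = 3.8589°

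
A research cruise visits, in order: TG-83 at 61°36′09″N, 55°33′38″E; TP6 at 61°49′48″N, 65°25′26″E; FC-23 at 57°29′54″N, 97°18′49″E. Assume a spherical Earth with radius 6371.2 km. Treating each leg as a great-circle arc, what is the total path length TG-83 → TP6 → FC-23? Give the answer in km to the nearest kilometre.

2354 km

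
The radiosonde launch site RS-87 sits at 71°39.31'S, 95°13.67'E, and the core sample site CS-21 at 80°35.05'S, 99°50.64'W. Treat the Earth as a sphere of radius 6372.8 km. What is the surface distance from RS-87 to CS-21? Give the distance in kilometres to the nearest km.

RS-87: φ = -71.65517°, λ = +95.22783°
CS-21: φ = -80.58417°, λ = -99.84400°
Δφ = -8.9290°,  Δλ = 164.9282°
a = sin²(Δφ/2) + cos φ₁ cos φ₂ sin²(Δλ/2) = 0.056664
c = 2·arcsin(√a) = 0.480698 rad = 27.5420°
d = R·c = 6372.8 × 0.480698 = 3063.4 km

3063 km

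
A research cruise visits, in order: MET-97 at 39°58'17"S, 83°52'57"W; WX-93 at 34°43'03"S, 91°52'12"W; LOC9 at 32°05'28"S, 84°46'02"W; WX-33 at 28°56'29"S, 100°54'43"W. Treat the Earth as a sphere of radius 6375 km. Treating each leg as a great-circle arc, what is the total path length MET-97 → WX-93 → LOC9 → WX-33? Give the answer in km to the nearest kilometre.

MET-97: φ = -39.97139°, λ = -83.88250°
WX-93: φ = -34.71750°, λ = -91.87000°
LOC9: φ = -32.09111°, λ = -84.76722°
WX-33: φ = -28.94139°, λ = -100.91194°
MET-97→WX-93: c = 0.143738 rad, d = 916.33 km
WX-93→LOC9: c = 0.113148 rad, d = 721.32 km
LOC9→WX-33: c = 0.248631 rad, d = 1585.02 km
Total = 916.33 + 721.32 + 1585.02 = 3222.68 km

3223 km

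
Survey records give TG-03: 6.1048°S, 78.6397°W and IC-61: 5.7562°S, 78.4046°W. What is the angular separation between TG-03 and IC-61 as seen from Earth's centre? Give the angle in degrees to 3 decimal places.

Δφ = 0.3486°,  Δλ = 0.2351°
a = sin²(Δφ/2) + cos φ₁ cos φ₂ sin²(Δλ/2) = 0.000013
c = 2·arcsin(√a) = 0.007326 rad = 0.4198°

0.420°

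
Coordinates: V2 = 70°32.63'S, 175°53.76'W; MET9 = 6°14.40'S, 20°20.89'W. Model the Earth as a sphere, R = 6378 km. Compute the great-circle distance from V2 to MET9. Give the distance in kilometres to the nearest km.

11296 km

V2: φ = -70.54383°, λ = -175.89600°
MET9: φ = -6.24000°, λ = -20.34817°
Δφ = 64.3038°,  Δλ = 155.5478°
a = sin²(Δφ/2) + cos φ₁ cos φ₂ sin²(Δλ/2) = 0.599464
c = 2·arcsin(√a) = 1.771059 rad = 101.4742°
d = R·c = 6378 × 1.771059 = 11295.8 km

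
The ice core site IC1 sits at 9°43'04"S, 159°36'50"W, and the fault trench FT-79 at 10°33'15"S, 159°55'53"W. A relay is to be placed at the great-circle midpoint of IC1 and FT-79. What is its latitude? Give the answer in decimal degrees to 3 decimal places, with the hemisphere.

10.136°S

IC1: φ = -9.71778°, λ = -159.61389°
FT-79: φ = -10.55417°, λ = -159.93139°
Bx = cos φ₂ cos Δλ = 0.983067,  By = cos φ₂ sin Δλ = -0.005448
φₘ = atan2(sin φ₁ + sin φ₂, √((cos φ₁ + Bx)² + By²)) = -10.13601°
λₘ = λ₁ + atan2(By, cos φ₁ + Bx) = -159.77243°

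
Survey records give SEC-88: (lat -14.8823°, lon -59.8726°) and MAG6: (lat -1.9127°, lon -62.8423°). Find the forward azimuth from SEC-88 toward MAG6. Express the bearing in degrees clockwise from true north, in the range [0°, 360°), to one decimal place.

Δλ = -2.9697°
y = sin Δλ · cos φ₂ = -0.051779
x = cos φ₁ sin φ₂ − sin φ₁ cos φ₂ cos Δλ = 0.224089
θ = atan2(y, x) = -13.0107° → 346.9893° (mod 360°)

347.0°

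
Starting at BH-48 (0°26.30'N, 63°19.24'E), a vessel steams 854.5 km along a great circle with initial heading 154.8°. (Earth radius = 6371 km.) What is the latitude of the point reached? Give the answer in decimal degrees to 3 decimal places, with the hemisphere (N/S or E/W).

6.512°S

BH-48: φ = +0.43833°, λ = +63.32067°
δ = d/R = 854.5/6371 = 0.134123 rad
φ₂ = arcsin(sin φ₁ cos δ + cos φ₁ sin δ cos θ)
   = arcsin(0.00765·0.99102 + 0.99997·0.13372·-0.90483) = -6.51191°
λ₂ = λ₁ + atan2(sin θ sin δ cos φ₁, cos δ − sin φ₁ sin φ₂) = 66.60584°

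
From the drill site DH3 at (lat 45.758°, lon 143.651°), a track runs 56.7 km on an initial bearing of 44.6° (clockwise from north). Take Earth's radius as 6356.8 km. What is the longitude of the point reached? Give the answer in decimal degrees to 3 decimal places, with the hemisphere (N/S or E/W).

144.169°E

δ = d/R = 56.7/6356.8 = 0.008920 rad
φ₂ = arcsin(sin φ₁ cos δ + cos φ₁ sin δ cos θ)
   = arcsin(0.71640·0.99996 + 0.69769·0.00892·0.71203) = 46.12072°
λ₂ = λ₁ + atan2(sin θ sin δ cos φ₁, cos δ − sin φ₁ sin φ₂) = 144.16870°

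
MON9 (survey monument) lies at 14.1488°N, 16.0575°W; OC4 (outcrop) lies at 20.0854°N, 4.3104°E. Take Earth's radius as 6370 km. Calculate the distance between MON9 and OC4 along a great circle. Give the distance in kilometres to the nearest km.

2260 km

Δφ = 5.9366°,  Δλ = 20.3679°
a = sin²(Δφ/2) + cos φ₁ cos φ₂ sin²(Δλ/2) = 0.031151
c = 2·arcsin(√a) = 0.354852 rad = 20.3315°
d = R·c = 6370 × 0.354852 = 2260.4 km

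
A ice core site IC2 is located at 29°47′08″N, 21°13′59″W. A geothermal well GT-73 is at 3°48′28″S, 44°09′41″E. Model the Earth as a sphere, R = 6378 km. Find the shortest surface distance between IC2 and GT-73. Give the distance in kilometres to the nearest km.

IC2: φ = +29.78556°, λ = -21.23306°
GT-73: φ = -3.80778°, λ = +44.16139°
Δφ = -33.5933°,  Δλ = 65.3944°
a = sin²(Δφ/2) + cos φ₁ cos φ₂ sin²(Δλ/2) = 0.336212
c = 2·arcsin(√a) = 1.237060 rad = 70.8783°
d = R·c = 6378 × 1.237060 = 7890.0 km

7890 km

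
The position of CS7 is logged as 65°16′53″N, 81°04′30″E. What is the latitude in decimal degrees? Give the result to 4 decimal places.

65.2814°N

65° + 16′/60 + 53″/3600 = 65 + 0.26667 + 0.01472 = 65.2814°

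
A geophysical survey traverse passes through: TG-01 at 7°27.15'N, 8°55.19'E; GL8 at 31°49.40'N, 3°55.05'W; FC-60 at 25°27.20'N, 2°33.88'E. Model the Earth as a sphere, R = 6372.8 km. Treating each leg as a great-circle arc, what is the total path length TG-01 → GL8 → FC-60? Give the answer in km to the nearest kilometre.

TG-01: φ = +7.45250°, λ = +8.91983°
GL8: φ = +31.82333°, λ = -3.91750°
FC-60: φ = +25.45333°, λ = +2.56467°
TG-01→GL8: c = 0.473812 rad, d = 3019.51 km
GL8→FC-60: c = 0.148990 rad, d = 949.49 km
Total = 3019.51 + 949.49 = 3969.00 km

3969 km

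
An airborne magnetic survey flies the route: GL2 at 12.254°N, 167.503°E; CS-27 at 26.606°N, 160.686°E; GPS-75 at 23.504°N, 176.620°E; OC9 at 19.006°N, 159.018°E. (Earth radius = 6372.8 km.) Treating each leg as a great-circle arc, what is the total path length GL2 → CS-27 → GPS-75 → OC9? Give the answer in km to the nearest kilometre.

GL2→CS-27: c = 0.274303 rad, d = 1748.08 km
CS-27→GPS-75: c = 0.257490 rad, d = 1640.94 km
GPS-75→OC9: c = 0.296635 rad, d = 1890.40 km
Total = 1748.08 + 1640.94 + 1890.40 = 5279.41 km

5279 km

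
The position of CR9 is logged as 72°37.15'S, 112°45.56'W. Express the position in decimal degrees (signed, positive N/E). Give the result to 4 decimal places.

lat: 72.6192° S → -72.6192°
lon: 112.7593° W → -112.7593°

-72.6192°, -112.7593°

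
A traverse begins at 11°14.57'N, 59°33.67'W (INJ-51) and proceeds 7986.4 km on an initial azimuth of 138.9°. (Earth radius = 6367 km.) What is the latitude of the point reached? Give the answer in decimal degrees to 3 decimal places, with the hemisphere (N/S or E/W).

INJ-51: φ = +11.24283°, λ = -59.56117°
δ = d/R = 7986.4/6367 = 1.254343 rad
φ₂ = arcsin(sin φ₁ cos δ + cos φ₁ sin δ cos θ)
   = arcsin(0.19497·0.31120 + 0.98081·0.95035·-0.75356) = -39.92084°
λ₂ = λ₁ + atan2(sin θ sin δ cos φ₁, cos δ − sin φ₁ sin φ₂) = -5.01455°

39.921°S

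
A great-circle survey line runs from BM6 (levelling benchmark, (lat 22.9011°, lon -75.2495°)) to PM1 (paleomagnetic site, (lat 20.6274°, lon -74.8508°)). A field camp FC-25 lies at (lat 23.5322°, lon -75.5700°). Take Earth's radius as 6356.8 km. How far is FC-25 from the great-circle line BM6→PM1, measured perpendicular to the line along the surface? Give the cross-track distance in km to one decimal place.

20.8 km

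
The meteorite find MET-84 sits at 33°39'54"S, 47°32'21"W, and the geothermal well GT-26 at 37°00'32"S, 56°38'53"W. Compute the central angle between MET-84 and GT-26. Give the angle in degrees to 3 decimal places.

8.144°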